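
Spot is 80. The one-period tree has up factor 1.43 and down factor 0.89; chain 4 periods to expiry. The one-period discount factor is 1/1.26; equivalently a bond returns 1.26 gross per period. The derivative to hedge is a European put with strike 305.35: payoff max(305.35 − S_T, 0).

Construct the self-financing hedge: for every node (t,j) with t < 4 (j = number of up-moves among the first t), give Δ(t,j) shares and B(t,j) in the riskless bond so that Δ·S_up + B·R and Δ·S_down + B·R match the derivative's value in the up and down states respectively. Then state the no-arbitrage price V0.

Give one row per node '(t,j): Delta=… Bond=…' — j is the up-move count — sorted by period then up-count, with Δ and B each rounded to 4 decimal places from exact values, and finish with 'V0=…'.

Since d<R<u, set p* = (R−d)/(u−d) = 0.6852; price each node as the discounted p*-expectation of its children.
Payoff layer (t=4): V(4,0)=255.1562, V(4,1)=224.7015, V(4,2)=175.7688, V(4,3)=97.1465, V(4,4)=0.0000
  t=3,j=0: stock 56.3975 → up 80.6485 (V=224.7015), down 50.1938 (V=255.1562). Price 185.9437; hedge Δ=-1.0000, bond B=242.3413.
  t=3,j=1: stock 90.6162 → up 129.5812 (V=175.7688), down 80.6485 (V=224.7015). Price 151.7250; hedge Δ=-1.0000, bond B=242.3413.
  t=3,j=2: stock 145.5969 → up 208.2035 (V=97.1465), down 129.5812 (V=175.7688). Price 96.7444; hedge Δ=-1.0000, bond B=242.3413.
  t=3,j=3: stock 233.9366 → up 334.5293 (V=0.0000), down 208.2035 (V=97.1465). Price 24.2723; hedge Δ=-0.7690, bond B=204.1732.
  t=2,j=0: stock 63.3680 → up 90.6162 (V=151.7250), down 56.3975 (V=185.9437). Price 128.9663; hedge Δ=-1.0000, bond B=192.3343.
  t=2,j=1: stock 101.8160 → up 145.5969 (V=96.7444), down 90.6162 (V=151.7250). Price 90.5183; hedge Δ=-1.0000, bond B=192.3343.
  t=2,j=2: stock 163.5920 → up 233.9366 (V=24.2723), down 145.5969 (V=96.7444). Price 37.3711; hedge Δ=-0.8204, bond B=171.5786.
  t=1,j=0: stock 71.2000 → up 101.8160 (V=90.5183), down 63.3680 (V=128.9663). Price 81.4463; hedge Δ=-1.0000, bond B=152.6463.
  t=1,j=1: stock 114.4000 → up 163.5920 (V=37.3711), down 101.8160 (V=90.5183). Price 42.9386; hedge Δ=-0.8603, bond B=141.3594.
  t=0,j=0: stock 80.0000 → up 114.4000 (V=42.9386), down 71.2000 (V=81.4463). Price 43.6995; hedge Δ=-0.8914, bond B=115.0101.
Self-financing check: at every node Δ·S+B equals the discounted successor values.

(0,0): Delta=-0.8914 Bond=115.0101
(1,0): Delta=-1.0000 Bond=152.6463
(1,1): Delta=-0.8603 Bond=141.3594
(2,0): Delta=-1.0000 Bond=192.3343
(2,1): Delta=-1.0000 Bond=192.3343
(2,2): Delta=-0.8204 Bond=171.5786
(3,0): Delta=-1.0000 Bond=242.3413
(3,1): Delta=-1.0000 Bond=242.3413
(3,2): Delta=-1.0000 Bond=242.3413
(3,3): Delta=-0.7690 Bond=204.1732
V0=43.6995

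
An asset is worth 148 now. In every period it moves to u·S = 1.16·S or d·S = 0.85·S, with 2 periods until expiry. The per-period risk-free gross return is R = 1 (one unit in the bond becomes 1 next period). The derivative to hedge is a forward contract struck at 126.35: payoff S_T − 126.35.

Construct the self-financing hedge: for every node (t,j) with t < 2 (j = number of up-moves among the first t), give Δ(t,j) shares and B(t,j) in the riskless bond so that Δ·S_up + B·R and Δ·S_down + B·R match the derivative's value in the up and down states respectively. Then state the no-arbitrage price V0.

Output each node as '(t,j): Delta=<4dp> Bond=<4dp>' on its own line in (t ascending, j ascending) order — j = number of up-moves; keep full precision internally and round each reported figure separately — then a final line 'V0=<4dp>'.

(0,0): Delta=1.0000 Bond=-126.3500
(1,0): Delta=1.0000 Bond=-126.3500
(1,1): Delta=1.0000 Bond=-126.3500
V0=21.6500

No-arbitrage ⇒ martingale measure with p* = (R−d)/(u−d) = 0.4839.
Terminal payoffs: V(2,0)=-19.4200, V(2,1)=19.5780, V(2,2)=72.7988
  t=1,j=0: stock 125.8000 → up 145.9280 (V=19.5780), down 106.9300 (V=-19.4200). Price -0.5500; hedge Δ=1.0000, bond B=-126.3500.
  t=1,j=1: stock 171.6800 → up 199.1488 (V=72.7988), down 145.9280 (V=19.5780). Price 45.3300; hedge Δ=1.0000, bond B=-126.3500.
  t=0,j=0: stock 148.0000 → up 171.6800 (V=45.3300), down 125.8000 (V=-0.5500). Price 21.6500; hedge Δ=1.0000, bond B=-126.3500.
The time-0 hedge costs 21.6500, which is the no-arbitrage price.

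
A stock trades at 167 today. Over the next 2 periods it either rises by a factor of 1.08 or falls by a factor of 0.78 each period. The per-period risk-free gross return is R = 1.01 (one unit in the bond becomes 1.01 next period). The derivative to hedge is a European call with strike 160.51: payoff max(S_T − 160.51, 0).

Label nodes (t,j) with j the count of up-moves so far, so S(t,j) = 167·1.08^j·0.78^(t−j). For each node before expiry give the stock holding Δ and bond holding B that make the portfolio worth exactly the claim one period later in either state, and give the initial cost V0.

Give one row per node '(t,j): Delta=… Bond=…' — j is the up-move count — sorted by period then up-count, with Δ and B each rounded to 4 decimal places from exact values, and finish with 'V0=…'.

Risk-neutral probability p* = (R−d)/(u−d) = (1.01−0.78)/(1.08−0.78) = 0.7667.
At expiry t=2: V(2,0)=0.0000, V(2,1)=0.0000, V(2,2)=34.2788
(1,0): S=130.2600. Δ = (V_up−V_dn)/(S_up−S_dn) = (0.0000−0.0000)/(140.6808−101.6028) = 0.0000. V = [p*·0.0000 + (1−p*)·0.0000]/1.01 = 0.0000. B = V − Δ·S = 0.0000.
(1,1): S=180.3600. Δ = (V_up−V_dn)/(S_up−S_dn) = (34.2788−0.0000)/(194.7888−140.6808) = 0.6335. V = [p*·34.2788 + (1−p*)·0.0000]/1.01 = 26.0202. B = V − Δ·S = -88.2425.
(0,0): S=167.0000. Δ = (V_up−V_dn)/(S_up−S_dn) = (26.0202−0.0000)/(180.3600−130.2600) = 0.5194. V = [p*·26.0202 + (1−p*)·0.0000]/1.01 = 19.7513. B = V − Δ·S = -66.9827.
Self-financing check: at every node Δ·S+B equals the discounted successor values.

(0,0): Delta=0.5194 Bond=-66.9827
(1,0): Delta=0.0000 Bond=0.0000
(1,1): Delta=0.6335 Bond=-88.2425
V0=19.7513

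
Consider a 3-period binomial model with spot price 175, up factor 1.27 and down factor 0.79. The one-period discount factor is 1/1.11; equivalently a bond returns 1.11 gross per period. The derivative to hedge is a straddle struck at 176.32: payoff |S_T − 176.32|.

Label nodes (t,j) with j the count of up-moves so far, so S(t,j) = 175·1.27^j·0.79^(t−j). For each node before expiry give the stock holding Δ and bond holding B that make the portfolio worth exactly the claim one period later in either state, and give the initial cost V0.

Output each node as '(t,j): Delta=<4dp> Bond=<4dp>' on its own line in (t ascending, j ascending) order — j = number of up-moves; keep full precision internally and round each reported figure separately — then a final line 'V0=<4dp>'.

(0,0): Delta=0.5644 Bond=-35.5913
(1,0): Delta=-0.1553 Bond=59.9949
(1,1): Delta=0.7882 Bond=-89.2569
(2,0): Delta=-1.0000 Bond=158.8468
(2,1): Delta=0.1074 Bond=20.4681
(2,2): Delta=1.0000 Bond=-158.8468
V0=63.1765

The replicating-portfolio and risk-neutral prices coincide; use p* = (1.11−0.79)/(1.27−0.79) = 0.6667 for the latter.
Payoff layer (t=3): V(3,0)=90.0382, V(3,1)=37.6138, V(3,2)=46.6634, V(3,3)=182.1470
  t=2,j=0: stock 109.2175 → up 138.7062 (V=37.6138), down 86.2818 (V=90.0382). Price 49.6293; hedge Δ=-1.0000, bond B=158.8468.
  t=2,j=1: stock 175.5775 → up 222.9834 (V=46.6634), down 138.7062 (V=37.6138). Price 39.3215; hedge Δ=0.1074, bond B=20.4681.
  t=2,j=2: stock 282.2575 → up 358.4670 (V=182.1470), down 222.9834 (V=46.6634). Price 123.4107; hedge Δ=1.0000, bond B=-158.8468.
  t=1,j=0: stock 138.2500 → up 175.5775 (V=39.3215), down 109.2175 (V=49.6293). Price 38.5202; hedge Δ=-0.1553, bond B=59.9949.
  t=1,j=1: stock 222.2500 → up 282.2575 (V=123.4107), down 175.5775 (V=39.3215). Price 85.9288; hedge Δ=0.7882, bond B=-89.2569.
  t=0,j=0: stock 175.0000 → up 222.2500 (V=85.9288), down 138.2500 (V=38.5202). Price 63.1765; hedge Δ=0.5644, bond B=-35.5913.
Each (Δ,B) replicates both successor values, so the strategy is self-financing and V0 is arbitrage-free.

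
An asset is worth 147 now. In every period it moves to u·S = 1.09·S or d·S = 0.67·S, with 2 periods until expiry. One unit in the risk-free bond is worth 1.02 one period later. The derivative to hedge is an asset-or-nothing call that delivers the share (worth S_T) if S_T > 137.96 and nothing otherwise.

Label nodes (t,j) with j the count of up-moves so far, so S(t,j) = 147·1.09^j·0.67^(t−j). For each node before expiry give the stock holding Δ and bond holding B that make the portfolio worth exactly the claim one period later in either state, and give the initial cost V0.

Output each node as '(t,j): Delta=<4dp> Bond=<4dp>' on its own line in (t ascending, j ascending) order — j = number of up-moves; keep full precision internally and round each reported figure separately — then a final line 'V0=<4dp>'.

The replicating-portfolio and risk-neutral prices coincide; use p* = (1.02−0.67)/(1.09−0.67) = 0.8333 for the latter.
Terminal values V(2,·): V(2,0)=0.0000, V(2,1)=0.0000, V(2,2)=174.6507
  t=1,j=0: stock 98.4900 → up 107.3541 (V=0.0000), down 65.9883 (V=0.0000). Price 0.0000; hedge Δ=0.0000, bond B=0.0000.
  t=1,j=1: stock 160.2300 → up 174.6507 (V=174.6507), down 107.3541 (V=0.0000). Price 142.6885; hedge Δ=2.5952, bond B=-273.1465.
  t=0,j=0: stock 147.0000 → up 160.2300 (V=142.6885), down 98.4900 (V=0.0000). Price 116.5756; hedge Δ=2.3111, bond B=-223.1589.
The time-0 hedge costs 116.5756, which is the no-arbitrage price.

(0,0): Delta=2.3111 Bond=-223.1589
(1,0): Delta=0.0000 Bond=0.0000
(1,1): Delta=2.5952 Bond=-273.1465
V0=116.5756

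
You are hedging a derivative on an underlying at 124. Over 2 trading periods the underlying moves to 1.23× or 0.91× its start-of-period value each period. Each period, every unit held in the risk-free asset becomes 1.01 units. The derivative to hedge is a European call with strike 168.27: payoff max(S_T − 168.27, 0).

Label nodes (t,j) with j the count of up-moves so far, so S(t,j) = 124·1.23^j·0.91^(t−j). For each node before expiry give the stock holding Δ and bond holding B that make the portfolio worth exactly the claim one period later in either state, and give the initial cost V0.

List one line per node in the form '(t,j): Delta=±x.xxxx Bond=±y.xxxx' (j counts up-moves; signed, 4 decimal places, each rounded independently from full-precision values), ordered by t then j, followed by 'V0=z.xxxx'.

Under the risk-neutral measure, an up-move has probability p* = (R−d)/(u−d) = 0.3125 and values discount at R = 1.01.
Payoff layer (t=2): V(2,0)=0.0000, V(2,1)=0.0000, V(2,2)=19.3296
Node (1,0) S=112.8400: V=(p*·0.0000+(1−p*)·0.0000)/1.01=0.0000; Δ=(0.0000−0.0000)/(138.7932−102.6844)=0.0000; B=V−Δ·S=0.0000
Node (1,1) S=152.5200: V=(p*·19.3296+(1−p*)·0.0000)/1.01=5.9807; Δ=(19.3296−0.0000)/(187.5996−138.7932)=0.3960; B=V−Δ·S=-54.4243
Node (0,0) S=124.0000: V=(p*·5.9807+(1−p*)·0.0000)/1.01=1.8505; Δ=(5.9807−0.0000)/(152.5200−112.8400)=0.1507; B=V−Δ·S=-16.8392
Self-financing check: at every node Δ·S+B equals the discounted successor values.

(0,0): Delta=0.1507 Bond=-16.8392
(1,0): Delta=0.0000 Bond=0.0000
(1,1): Delta=0.3960 Bond=-54.4243
V0=1.8505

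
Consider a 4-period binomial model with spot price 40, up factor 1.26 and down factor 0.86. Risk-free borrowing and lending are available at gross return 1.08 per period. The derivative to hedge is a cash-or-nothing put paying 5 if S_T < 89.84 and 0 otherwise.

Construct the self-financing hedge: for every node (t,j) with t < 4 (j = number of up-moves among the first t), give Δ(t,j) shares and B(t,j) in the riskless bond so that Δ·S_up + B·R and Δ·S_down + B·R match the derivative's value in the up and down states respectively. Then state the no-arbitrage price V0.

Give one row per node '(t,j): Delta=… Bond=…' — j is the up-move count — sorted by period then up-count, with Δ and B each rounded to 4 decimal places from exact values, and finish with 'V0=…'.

(0,0): Delta=-0.0413 Bond=4.9898
(1,0): Delta=0.0000 Bond=3.9692
(1,1): Delta=-0.0643 Bond=6.5506
(2,0): Delta=0.0000 Bond=4.2867
(2,1): Delta=0.0000 Bond=4.2867
(2,2): Delta=-0.1002 Bond=9.3557
(3,0): Delta=0.0000 Bond=4.6296
(3,1): Delta=0.0000 Bond=4.6296
(3,2): Delta=0.0000 Bond=4.6296
(3,3): Delta=-0.1562 Bond=14.5833
V0=3.3389

Under the risk-neutral measure, an up-move has probability p* = (R−d)/(u−d) = 0.5500 and values discount at R = 1.08.
Terminal payoffs: V(4,0)=5.0000, V(4,1)=5.0000, V(4,2)=5.0000, V(4,3)=5.0000, V(4,4)=0.0000
(3,0): S=25.4422. Δ = (V_up−V_dn)/(S_up−S_dn) = (5.0000−5.0000)/(32.0572−21.8803) = 0.0000. V = [p*·5.0000 + (1−p*)·5.0000]/1.08 = 4.6296. B = V − Δ·S = 4.6296.
(3,1): S=37.2758. Δ = (V_up−V_dn)/(S_up−S_dn) = (5.0000−5.0000)/(46.9676−32.0572) = 0.0000. V = [p*·5.0000 + (1−p*)·5.0000]/1.08 = 4.6296. B = V − Δ·S = 4.6296.
(3,2): S=54.6134. Δ = (V_up−V_dn)/(S_up−S_dn) = (5.0000−5.0000)/(68.8129−46.9676) = 0.0000. V = [p*·5.0000 + (1−p*)·5.0000]/1.08 = 4.6296. B = V − Δ·S = 4.6296.
(3,3): S=80.0150. Δ = (V_up−V_dn)/(S_up−S_dn) = (0.0000−5.0000)/(100.8190−68.8129) = -0.1562. V = [p*·0.0000 + (1−p*)·5.0000]/1.08 = 2.0833. B = V − Δ·S = 14.5833.
(2,0): S=29.5840. Δ = (V_up−V_dn)/(S_up−S_dn) = (4.6296−4.6296)/(37.2758−25.4422) = 0.0000. V = [p*·4.6296 + (1−p*)·4.6296]/1.08 = 4.2867. B = V − Δ·S = 4.2867.
(2,1): S=43.3440. Δ = (V_up−V_dn)/(S_up−S_dn) = (4.6296−4.6296)/(54.6134−37.2758) = 0.0000. V = [p*·4.6296 + (1−p*)·4.6296]/1.08 = 4.2867. B = V − Δ·S = 4.2867.
(2,2): S=63.5040. Δ = (V_up−V_dn)/(S_up−S_dn) = (2.0833−4.6296)/(80.0150−54.6134) = -0.1002. V = [p*·2.0833 + (1−p*)·4.6296]/1.08 = 2.9900. B = V − Δ·S = 9.3557.
(1,0): S=34.4000. Δ = (V_up−V_dn)/(S_up−S_dn) = (4.2867−4.2867)/(43.3440−29.5840) = 0.0000. V = [p*·4.2867 + (1−p*)·4.2867]/1.08 = 3.9692. B = V − Δ·S = 3.9692.
(1,1): S=50.4000. Δ = (V_up−V_dn)/(S_up−S_dn) = (2.9900−4.2867)/(63.5040−43.3440) = -0.0643. V = [p*·2.9900 + (1−p*)·4.2867]/1.08 = 3.3088. B = V − Δ·S = 6.5506.
(0,0): S=40.0000. Δ = (V_up−V_dn)/(S_up−S_dn) = (3.3088−3.9692)/(50.4000−34.4000) = -0.0413. V = [p*·3.3088 + (1−p*)·3.9692]/1.08 = 3.3389. B = V − Δ·S = 4.9898.
Each (Δ,B) replicates both successor values, so the strategy is self-financing and V0 is arbitrage-free.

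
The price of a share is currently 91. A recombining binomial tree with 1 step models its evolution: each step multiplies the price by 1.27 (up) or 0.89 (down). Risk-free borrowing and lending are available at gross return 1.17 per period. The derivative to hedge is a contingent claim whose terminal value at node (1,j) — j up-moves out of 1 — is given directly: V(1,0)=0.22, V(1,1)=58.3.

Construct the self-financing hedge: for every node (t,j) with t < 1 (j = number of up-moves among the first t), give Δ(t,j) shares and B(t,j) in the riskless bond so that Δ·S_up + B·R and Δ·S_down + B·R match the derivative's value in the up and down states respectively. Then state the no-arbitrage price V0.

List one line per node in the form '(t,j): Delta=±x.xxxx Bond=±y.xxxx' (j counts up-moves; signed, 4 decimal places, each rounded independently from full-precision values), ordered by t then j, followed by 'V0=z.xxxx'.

No-arbitrage ⇒ martingale measure with p* = (R−d)/(u−d) = 0.7368.
Payoff layer (t=1): V(1,0)=0.2200, V(1,1)=58.3000
Node (0,0) S=91.0000: V=(p*·58.3000+(1−p*)·0.2200)/1.17=36.7656; Δ=(58.3000−0.2200)/(115.5700−80.9900)=1.6796; B=V−Δ·S=-116.0765
The time-0 hedge costs 36.7656, which is the no-arbitrage price.

(0,0): Delta=1.6796 Bond=-116.0765
V0=36.7656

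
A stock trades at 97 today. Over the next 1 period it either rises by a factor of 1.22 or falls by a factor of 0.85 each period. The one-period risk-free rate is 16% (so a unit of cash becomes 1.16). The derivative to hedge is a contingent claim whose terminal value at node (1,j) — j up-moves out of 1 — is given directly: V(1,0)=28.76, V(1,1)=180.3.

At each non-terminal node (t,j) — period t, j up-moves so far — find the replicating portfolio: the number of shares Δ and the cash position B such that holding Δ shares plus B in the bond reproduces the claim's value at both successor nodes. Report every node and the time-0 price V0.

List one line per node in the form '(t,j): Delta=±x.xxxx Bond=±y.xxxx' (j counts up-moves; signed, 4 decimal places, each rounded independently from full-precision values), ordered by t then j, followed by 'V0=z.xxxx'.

(0,0): Delta=4.2223 Bond=-275.3211
V0=134.2465

Under the risk-neutral measure, an up-move has probability p* = (R−d)/(u−d) = 0.8378 and values discount at R = 1.16.
Payoff layer (t=1): V(1,0)=28.7600, V(1,1)=180.3000
Node (0,0) S=97.0000: V=(p*·180.3000+(1−p*)·28.7600)/1.16=134.2465; Δ=(180.3000−28.7600)/(118.3400−82.4500)=4.2223; B=V−Δ·S=-275.3211
Root portfolio cost Δ·97+B reproduces V0=134.2465.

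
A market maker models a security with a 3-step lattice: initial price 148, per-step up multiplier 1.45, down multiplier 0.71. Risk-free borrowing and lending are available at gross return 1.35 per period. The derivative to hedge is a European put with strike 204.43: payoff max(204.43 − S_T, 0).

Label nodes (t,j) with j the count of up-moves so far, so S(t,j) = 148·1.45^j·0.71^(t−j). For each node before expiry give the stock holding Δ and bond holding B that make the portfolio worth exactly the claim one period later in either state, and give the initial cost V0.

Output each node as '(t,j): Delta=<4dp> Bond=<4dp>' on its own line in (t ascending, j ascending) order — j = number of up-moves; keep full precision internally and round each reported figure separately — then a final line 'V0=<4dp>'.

(0,0): Delta=-0.1178 Bond=19.4351
(1,0): Delta=-0.8641 Bond=104.6572
(1,1): Delta=-0.0607 Bond=13.9842
(2,0): Delta=-1.0000 Bond=151.4296
(2,1): Delta=-0.8537 Bond=139.7024
(2,2): Delta=0.0000 Bond=0.0000
V0=2.0055

Risk-neutral probability p* = (R−d)/(u−d) = (1.35−0.71)/(1.45−0.71) = 0.8649.
Terminal payoffs: V(3,0)=151.4592, V(3,1)=96.2501, V(3,2)=0.0000, V(3,3)=0.0000
Node (2,0) S=74.6068: V=(p*·96.2501+(1−p*)·151.4592)/1.35=76.8228; Δ=(96.2501−151.4592)/(108.1799−52.9708)=-1.0000; B=V−Δ·S=151.4296
Node (2,1) S=152.3660: V=(p*·0.0000+(1−p*)·96.2501)/1.35=9.6346; Δ=(0.0000−96.2501)/(220.9307−108.1799)=-0.8537; B=V−Δ·S=139.7024
Node (2,2) S=311.1700: V=(p*·0.0000+(1−p*)·0.0000)/1.35=0.0000; Δ=(0.0000−0.0000)/(451.1965−220.9307)=0.0000; B=V−Δ·S=0.0000
Node (1,0) S=105.0800: V=(p*·9.6346+(1−p*)·76.8228)/1.35=13.8623; Δ=(9.6346−76.8228)/(152.3660−74.6068)=-0.8641; B=V−Δ·S=104.6572
Node (1,1) S=214.6000: V=(p*·0.0000+(1−p*)·9.6346)/1.35=0.9644; Δ=(0.0000−9.6346)/(311.1700−152.3660)=-0.0607; B=V−Δ·S=13.9842
Node (0,0) S=148.0000: V=(p*·0.9644+(1−p*)·13.8623)/1.35=2.0055; Δ=(0.9644−13.8623)/(214.6000−105.0800)=-0.1178; B=V−Δ·S=19.4351
Self-financing check: at every node Δ·S+B equals the discounted successor values.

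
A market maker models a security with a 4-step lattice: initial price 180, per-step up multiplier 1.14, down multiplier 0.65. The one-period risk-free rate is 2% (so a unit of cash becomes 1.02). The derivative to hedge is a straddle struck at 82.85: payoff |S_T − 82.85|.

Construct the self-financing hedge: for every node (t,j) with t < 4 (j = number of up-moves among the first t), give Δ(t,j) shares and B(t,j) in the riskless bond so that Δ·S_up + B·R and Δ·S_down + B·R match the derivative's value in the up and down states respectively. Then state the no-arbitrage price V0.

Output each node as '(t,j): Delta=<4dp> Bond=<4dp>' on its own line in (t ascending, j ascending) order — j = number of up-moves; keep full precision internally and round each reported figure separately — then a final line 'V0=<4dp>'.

(0,0): Delta=0.9155 Bond=-58.8172
(1,0): Delta=0.6227 Bond=-25.7378
(1,1): Delta=0.9696 Bond=-71.1035
(2,0): Delta=-0.3649 Bond=48.8539
(2,1): Delta=0.8053 Bond=-50.6114
(2,2): Delta=1.0000 Bond=-79.6328
(3,0): Delta=-1.0000 Bond=81.2255
(3,1): Delta=-0.2475 Bond=39.6490
(3,2): Delta=1.0000 Bond=-81.2255
(3,3): Delta=1.0000 Bond=-81.2255
V0=105.9684

The replicating-portfolio and risk-neutral prices coincide; use p* = (1.02−0.65)/(1.14−0.65) = 0.7551 for the latter.
Terminal values V(4,·): V(4,0)=50.7189, V(4,1)=26.4969, V(4,2)=15.9846, V(4,3)=90.4906, V(4,4)=221.1628
(3,0): S=49.4325. Δ = (V_up−V_dn)/(S_up−S_dn) = (26.4969−50.7189)/(56.3531−32.1311) = -1.0000. V = [p*·26.4969 + (1−p*)·50.7189]/1.02 = 31.7930. B = V − Δ·S = 81.2255.
(3,1): S=86.6970. Δ = (V_up−V_dn)/(S_up−S_dn) = (15.9846−26.4969)/(98.8346−56.3531) = -0.2475. V = [p*·15.9846 + (1−p*)·26.4969]/1.02 = 18.1951. B = V − Δ·S = 39.6490.
(3,2): S=152.0532. Δ = (V_up−V_dn)/(S_up−S_dn) = (90.4906−15.9846)/(173.3406−98.8346) = 1.0000. V = [p*·90.4906 + (1−p*)·15.9846]/1.02 = 70.8277. B = V − Δ·S = -81.2255.
(3,3): S=266.6779. Δ = (V_up−V_dn)/(S_up−S_dn) = (221.1628−90.4906)/(304.0128−173.3406) = 1.0000. V = [p*·221.1628 + (1−p*)·90.4906]/1.02 = 185.4524. B = V − Δ·S = -81.2255.
(2,0): S=76.0500. Δ = (V_up−V_dn)/(S_up−S_dn) = (18.1951−31.7930)/(86.6970−49.4325) = -0.3649. V = [p*·18.1951 + (1−p*)·31.7930]/1.02 = 21.1032. B = V − Δ·S = 48.8539.
(2,1): S=133.3800. Δ = (V_up−V_dn)/(S_up−S_dn) = (70.8277−18.1951)/(152.0532−86.6970) = 0.8053. V = [p*·70.8277 + (1−p*)·18.1951]/1.02 = 56.8021. B = V − Δ·S = -50.6114.
(2,2): S=233.9280. Δ = (V_up−V_dn)/(S_up−S_dn) = (185.4524−70.8277)/(266.6779−152.0532) = 1.0000. V = [p*·185.4524 + (1−p*)·70.8277]/1.02 = 154.2952. B = V − Δ·S = -79.6328.
(1,0): S=117.0000. Δ = (V_up−V_dn)/(S_up−S_dn) = (56.8021−21.1032)/(133.3800−76.0500) = 0.6227. V = [p*·56.8021 + (1−p*)·21.1032]/1.02 = 47.1171. B = V − Δ·S = -25.7378.
(1,1): S=205.2000. Δ = (V_up−V_dn)/(S_up−S_dn) = (154.2952−56.8021)/(233.9280−133.3800) = 0.9696. V = [p*·154.2952 + (1−p*)·56.8021]/1.02 = 127.8621. B = V − Δ·S = -71.1035.
(0,0): S=180.0000. Δ = (V_up−V_dn)/(S_up−S_dn) = (127.8621−47.1171)/(205.2000−117.0000) = 0.9155. V = [p*·127.8621 + (1−p*)·47.1171]/1.02 = 105.9684. B = V − Δ·S = -58.8172.
Root portfolio cost Δ·180+B reproduces V0=105.9684.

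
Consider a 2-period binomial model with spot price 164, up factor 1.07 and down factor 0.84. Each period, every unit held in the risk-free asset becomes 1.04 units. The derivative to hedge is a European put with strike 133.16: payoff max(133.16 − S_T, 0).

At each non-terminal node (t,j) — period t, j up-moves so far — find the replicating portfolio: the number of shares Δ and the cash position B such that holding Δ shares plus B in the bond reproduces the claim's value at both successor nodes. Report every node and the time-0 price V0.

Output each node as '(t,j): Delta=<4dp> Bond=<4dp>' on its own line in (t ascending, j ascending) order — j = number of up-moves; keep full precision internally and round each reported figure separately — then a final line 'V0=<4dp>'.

The replicating-portfolio and risk-neutral prices coincide; use p* = (1.04−0.84)/(1.07−0.84) = 0.8696 for the latter.
Terminal payoffs: V(2,0)=17.4416, V(2,1)=0.0000, V(2,2)=0.0000
Node (1,0) S=137.7600: V=(p*·0.0000+(1−p*)·17.4416)/1.04=2.1875; Δ=(0.0000−17.4416)/(147.4032−115.7184)=-0.5505; B=V−Δ·S=78.0205
Node (1,1) S=175.4800: V=(p*·0.0000+(1−p*)·0.0000)/1.04=0.0000; Δ=(0.0000−0.0000)/(187.7636−147.4032)=0.0000; B=V−Δ·S=0.0000
Node (0,0) S=164.0000: V=(p*·0.0000+(1−p*)·2.1875)/1.04=0.2744; Δ=(0.0000−2.1875)/(175.4800−137.7600)=-0.0580; B=V−Δ·S=9.7852
Each (Δ,B) replicates both successor values, so the strategy is self-financing and V0 is arbitrage-free.

(0,0): Delta=-0.0580 Bond=9.7852
(1,0): Delta=-0.5505 Bond=78.0205
(1,1): Delta=0.0000 Bond=0.0000
V0=0.2744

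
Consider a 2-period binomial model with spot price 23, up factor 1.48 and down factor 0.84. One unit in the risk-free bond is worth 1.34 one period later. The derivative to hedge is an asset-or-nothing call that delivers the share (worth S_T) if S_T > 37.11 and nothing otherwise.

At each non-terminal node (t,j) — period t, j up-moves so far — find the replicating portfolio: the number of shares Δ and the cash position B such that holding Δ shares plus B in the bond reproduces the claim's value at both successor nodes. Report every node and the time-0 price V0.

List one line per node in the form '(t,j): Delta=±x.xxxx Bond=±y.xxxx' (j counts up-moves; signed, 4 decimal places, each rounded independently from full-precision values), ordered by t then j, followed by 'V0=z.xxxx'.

No-arbitrage ⇒ martingale measure with p* = (R−d)/(u−d) = 0.7813.
At expiry t=2: V(2,0)=0.0000, V(2,1)=0.0000, V(2,2)=50.3792
  t=1,j=0: stock 19.3200 → up 28.5936 (V=0.0000), down 16.2288 (V=0.0000). Price 0.0000; hedge Δ=0.0000, bond B=0.0000.
  t=1,j=1: stock 34.0400 → up 50.3792 (V=50.3792), down 28.5936 (V=0.0000). Price 29.3722; hedge Δ=2.3125, bond B=-49.3453.
  t=0,j=0: stock 23.0000 → up 34.0400 (V=29.3722), down 19.3200 (V=0.0000). Price 17.1247; hedge Δ=1.9954, bond B=-28.7694.
Check: Δ(0,0)·S0 + B(0,0) = 17.1247 = V0.

(0,0): Delta=1.9954 Bond=-28.7694
(1,0): Delta=0.0000 Bond=0.0000
(1,1): Delta=2.3125 Bond=-49.3453
V0=17.1247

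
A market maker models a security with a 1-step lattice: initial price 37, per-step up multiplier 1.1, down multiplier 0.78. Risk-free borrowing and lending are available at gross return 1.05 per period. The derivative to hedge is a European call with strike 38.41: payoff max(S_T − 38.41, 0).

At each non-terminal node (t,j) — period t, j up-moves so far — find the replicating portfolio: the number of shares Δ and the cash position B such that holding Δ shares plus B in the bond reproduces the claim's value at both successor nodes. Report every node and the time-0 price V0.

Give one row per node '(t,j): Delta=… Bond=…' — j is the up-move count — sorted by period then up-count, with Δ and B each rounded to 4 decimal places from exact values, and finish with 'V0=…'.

Since d<R<u, set p* = (R−d)/(u−d) = 0.8437; price each node as the discounted p*-expectation of its children.
Terminal values V(1,·): V(1,0)=0.0000, V(1,1)=2.2900
Node (0,0) S=37.0000: V=(p*·2.2900+(1−p*)·0.0000)/1.05=1.8402; Δ=(2.2900−0.0000)/(40.7000−28.8600)=0.1934; B=V−Δ·S=-5.3161
The time-0 hedge costs 1.8402, which is the no-arbitrage price.

(0,0): Delta=0.1934 Bond=-5.3161
V0=1.8402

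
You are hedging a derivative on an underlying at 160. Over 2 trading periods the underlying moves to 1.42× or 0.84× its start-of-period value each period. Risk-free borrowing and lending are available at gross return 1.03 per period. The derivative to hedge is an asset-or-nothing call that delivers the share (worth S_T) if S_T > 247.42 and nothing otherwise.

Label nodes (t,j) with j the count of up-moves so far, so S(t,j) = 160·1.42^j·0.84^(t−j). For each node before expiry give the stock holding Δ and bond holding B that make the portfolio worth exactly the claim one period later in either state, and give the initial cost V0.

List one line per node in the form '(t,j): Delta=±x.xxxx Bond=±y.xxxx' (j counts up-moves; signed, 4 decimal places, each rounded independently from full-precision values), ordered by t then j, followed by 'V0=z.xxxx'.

(0,0): Delta=1.1057 Bond=-144.2777
(1,0): Delta=0.0000 Bond=0.0000
(1,1): Delta=2.4483 Bond=-453.6394
V0=32.6342

The replicating-portfolio and risk-neutral prices coincide; use p* = (1.03−0.84)/(1.42−0.84) = 0.3276 for the latter.
Payoff layer (t=2): V(2,0)=0.0000, V(2,1)=0.0000, V(2,2)=322.6240
Node (1,0) S=134.4000: V=(p*·0.0000+(1−p*)·0.0000)/1.03=0.0000; Δ=(0.0000−0.0000)/(190.8480−112.8960)=0.0000; B=V−Δ·S=0.0000
Node (1,1) S=227.2000: V=(p*·322.6240+(1−p*)·0.0000)/1.03=102.6089; Δ=(322.6240−0.0000)/(322.6240−190.8480)=2.4483; B=V−Δ·S=-453.6394
Node (0,0) S=160.0000: V=(p*·102.6089+(1−p*)·0.0000)/1.03=32.6342; Δ=(102.6089−0.0000)/(227.2000−134.4000)=1.1057; B=V−Δ·S=-144.2777
Check: Δ(0,0)·S0 + B(0,0) = 32.6342 = V0.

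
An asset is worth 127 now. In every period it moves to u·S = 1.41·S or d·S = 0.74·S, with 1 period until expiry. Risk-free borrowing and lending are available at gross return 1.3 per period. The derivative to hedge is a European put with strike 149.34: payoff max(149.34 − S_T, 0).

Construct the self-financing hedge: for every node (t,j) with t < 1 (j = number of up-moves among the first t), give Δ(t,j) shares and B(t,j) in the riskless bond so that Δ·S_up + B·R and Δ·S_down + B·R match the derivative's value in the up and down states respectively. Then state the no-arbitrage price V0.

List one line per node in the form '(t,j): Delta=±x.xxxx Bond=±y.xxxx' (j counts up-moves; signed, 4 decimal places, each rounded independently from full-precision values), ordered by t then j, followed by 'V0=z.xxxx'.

(0,0): Delta=-0.6506 Bond=89.6184
V0=6.9915

Since d<R<u, set p* = (R−d)/(u−d) = 0.8358; price each node as the discounted p*-expectation of its children.
Terminal values V(1,·): V(1,0)=55.3600, V(1,1)=0.0000
  t=0,j=0: stock 127.0000 → up 179.0700 (V=0.0000), down 93.9800 (V=55.3600). Price 6.9915; hedge Δ=-0.6506, bond B=89.6184.
The time-0 hedge costs 6.9915, which is the no-arbitrage price.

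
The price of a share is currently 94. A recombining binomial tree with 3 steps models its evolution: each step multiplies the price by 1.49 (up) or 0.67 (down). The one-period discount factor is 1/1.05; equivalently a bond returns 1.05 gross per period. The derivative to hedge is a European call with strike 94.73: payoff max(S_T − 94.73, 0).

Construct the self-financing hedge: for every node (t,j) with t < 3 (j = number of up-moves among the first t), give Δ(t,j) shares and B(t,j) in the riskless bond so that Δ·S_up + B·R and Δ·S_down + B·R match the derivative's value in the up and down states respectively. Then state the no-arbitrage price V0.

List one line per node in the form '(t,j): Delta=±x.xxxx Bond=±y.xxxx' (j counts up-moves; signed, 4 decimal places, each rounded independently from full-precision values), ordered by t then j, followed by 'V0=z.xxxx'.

Since d<R<u, set p* = (R−d)/(u−d) = 0.4634; price each node as the discounted p*-expectation of its children.
At expiry t=3: V(3,0)=0.0000, V(3,1)=0.0000, V(3,2)=45.0919, V(3,3)=216.2172
Node (2,0) S=42.1966: V=(p*·0.0000+(1−p*)·0.0000)/1.05=0.0000; Δ=(0.0000−0.0000)/(62.8729−28.2717)=0.0000; B=V−Δ·S=0.0000
Node (2,1) S=93.8402: V=(p*·45.0919+(1−p*)·0.0000)/1.05=19.9012; Δ=(45.0919−0.0000)/(139.8219−62.8729)=0.5860; B=V−Δ·S=-35.0889
Node (2,2) S=208.6894: V=(p*·216.2172+(1−p*)·45.0919)/1.05=118.4704; Δ=(216.2172−45.0919)/(310.9472−139.8219)=1.0000; B=V−Δ·S=-90.2190
Node (1,0) S=62.9800: V=(p*·19.9012+(1−p*)·0.0000)/1.05=8.7833; Δ=(19.9012−0.0000)/(93.8402−42.1966)=0.3854; B=V−Δ·S=-15.4864
Node (1,1) S=140.0600: V=(p*·118.4704+(1−p*)·19.9012)/1.05=62.4567; Δ=(118.4704−19.9012)/(208.6894−93.8402)=0.8582; B=V−Δ·S=-57.7496
Node (0,0) S=94.0000: V=(p*·62.4567+(1−p*)·8.7833)/1.05=32.0537; Δ=(62.4567−8.7833)/(140.0600−62.9800)=0.6963; B=V−Δ·S=-33.4017
Root portfolio cost Δ·94+B reproduces V0=32.0537.

(0,0): Delta=0.6963 Bond=-33.4017
(1,0): Delta=0.3854 Bond=-15.4864
(1,1): Delta=0.8582 Bond=-57.7496
(2,0): Delta=0.0000 Bond=0.0000
(2,1): Delta=0.5860 Bond=-35.0889
(2,2): Delta=1.0000 Bond=-90.2190
V0=32.0537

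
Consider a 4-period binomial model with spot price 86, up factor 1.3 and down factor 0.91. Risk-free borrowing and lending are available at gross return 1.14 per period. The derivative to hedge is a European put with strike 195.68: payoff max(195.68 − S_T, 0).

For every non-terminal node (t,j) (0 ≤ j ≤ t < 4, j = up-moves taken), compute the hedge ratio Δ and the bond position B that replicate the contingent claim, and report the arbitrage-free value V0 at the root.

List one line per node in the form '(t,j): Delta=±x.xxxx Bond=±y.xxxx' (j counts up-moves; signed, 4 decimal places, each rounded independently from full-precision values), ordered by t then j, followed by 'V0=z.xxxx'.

No-arbitrage ⇒ martingale measure with p* = (R−d)/(u−d) = 0.5897.
Terminal payoffs: V(4,0)=136.7055, V(4,1)=111.4308, V(4,2)=75.3239, V(4,3)=23.7428, V(4,4)=0.0000
(3,0): S=64.8071. Δ = (V_up−V_dn)/(S_up−S_dn) = (111.4308−136.7055)/(84.2492−58.9745) = -1.0000. V = [p*·111.4308 + (1−p*)·136.7055]/1.14 = 106.8420. B = V − Δ·S = 171.6491.
(3,1): S=92.5816. Δ = (V_up−V_dn)/(S_up−S_dn) = (75.3239−111.4308)/(120.3561−84.2492) = -1.0000. V = [p*·75.3239 + (1−p*)·111.4308]/1.14 = 79.0675. B = V − Δ·S = 171.6491.
(3,2): S=132.2594. Δ = (V_up−V_dn)/(S_up−S_dn) = (23.7428−75.3239)/(171.9372−120.3561) = -1.0000. V = [p*·23.7428 + (1−p*)·75.3239]/1.14 = 39.3897. B = V − Δ·S = 171.6491.
(3,3): S=188.9420. Δ = (V_up−V_dn)/(S_up−S_dn) = (0.0000−23.7428)/(245.6246−171.9372) = -0.3222. V = [p*·0.0000 + (1−p*)·23.7428]/1.14 = 8.5444. B = V − Δ·S = 69.4233.
(2,0): S=71.2166. Δ = (V_up−V_dn)/(S_up−S_dn) = (79.0675−106.8420)/(92.5816−64.8071) = -1.0000. V = [p*·79.0675 + (1−p*)·106.8420]/1.14 = 79.3528. B = V − Δ·S = 150.5694.
(2,1): S=101.7380. Δ = (V_up−V_dn)/(S_up−S_dn) = (39.3897−79.0675)/(132.2594−92.5816) = -1.0000. V = [p*·39.3897 + (1−p*)·79.0675]/1.14 = 48.8314. B = V − Δ·S = 150.5694.
(2,2): S=145.3400. Δ = (V_up−V_dn)/(S_up−S_dn) = (8.5444−39.3897)/(188.9420−132.2594) = -0.5442. V = [p*·8.5444 + (1−p*)·39.3897]/1.14 = 18.5955. B = V − Δ·S = 97.6861.
(1,0): S=78.2600. Δ = (V_up−V_dn)/(S_up−S_dn) = (48.8314−79.3528)/(101.7380−71.2166) = -1.0000. V = [p*·48.8314 + (1−p*)·79.3528]/1.14 = 53.8184. B = V − Δ·S = 132.0784.
(1,1): S=111.8000. Δ = (V_up−V_dn)/(S_up−S_dn) = (18.5955−48.8314)/(145.3400−101.7380) = -0.6935. V = [p*·18.5955 + (1−p*)·48.8314]/1.14 = 27.1930. B = V − Δ·S = 104.7209.
(0,0): S=86.0000. Δ = (V_up−V_dn)/(S_up−S_dn) = (27.1930−53.8184)/(111.8000−78.2600) = -0.7938. V = [p*·27.1930 + (1−p*)·53.8184]/1.14 = 33.4353. B = V − Δ·S = 101.7057.
The time-0 hedge costs 33.4353, which is the no-arbitrage price.

(0,0): Delta=-0.7938 Bond=101.7057
(1,0): Delta=-1.0000 Bond=132.0784
(1,1): Delta=-0.6935 Bond=104.7209
(2,0): Delta=-1.0000 Bond=150.5694
(2,1): Delta=-1.0000 Bond=150.5694
(2,2): Delta=-0.5442 Bond=97.6861
(3,0): Delta=-1.0000 Bond=171.6491
(3,1): Delta=-1.0000 Bond=171.6491
(3,2): Delta=-1.0000 Bond=171.6491
(3,3): Delta=-0.3222 Bond=69.4233
V0=33.4353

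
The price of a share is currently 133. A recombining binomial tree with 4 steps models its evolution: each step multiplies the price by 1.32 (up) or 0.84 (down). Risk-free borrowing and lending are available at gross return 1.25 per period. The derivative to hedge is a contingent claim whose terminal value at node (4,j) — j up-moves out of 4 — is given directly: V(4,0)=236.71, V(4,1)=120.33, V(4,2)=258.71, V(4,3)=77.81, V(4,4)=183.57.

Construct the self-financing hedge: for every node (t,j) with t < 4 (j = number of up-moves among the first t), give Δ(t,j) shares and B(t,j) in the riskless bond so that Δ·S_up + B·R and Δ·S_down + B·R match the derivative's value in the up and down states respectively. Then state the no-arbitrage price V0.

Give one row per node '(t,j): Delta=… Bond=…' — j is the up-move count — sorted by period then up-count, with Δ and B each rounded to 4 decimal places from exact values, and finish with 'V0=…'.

(0,0): Delta=0.1231 Bond=45.6731
(1,0): Delta=-1.1933 Bond=204.1554
(1,1): Delta=0.2661 Bond=31.9828
(2,0): Delta=1.7978 Bond=-25.5015
(2,1): Delta=-1.5183 Bond=303.1179
(2,2): Delta=0.4600 Bond=-4.9477
(3,0): Delta=-3.0757 Bond=352.3000
(3,1): Delta=2.3273 Bond=-97.4680
(3,2): Delta=-1.9361 Bond=460.2280
(3,3): Delta=0.7203 Bond=-85.8160
V0=62.0430

No-arbitrage ⇒ martingale measure with p* = (R−d)/(u−d) = 0.8542.
At expiry t=4: V(4,0)=236.7100, V(4,1)=120.3300, V(4,2)=258.7100, V(4,3)=77.8100, V(4,4)=183.5700
Node (3,0) S=78.8296: V=(p*·120.3300+(1−p*)·236.7100)/1.25=109.8417; Δ=(120.3300−236.7100)/(104.0551−66.2169)=-3.0757; B=V−Δ·S=352.3000
Node (3,1) S=123.8751: V=(p*·258.7100+(1−p*)·120.3300)/1.25=190.8237; Δ=(258.7100−120.3300)/(163.5152−104.0551)=2.3273; B=V−Δ·S=-97.4680
Node (3,2) S=194.6609: V=(p*·77.8100+(1−p*)·258.7100)/1.25=83.3530; Δ=(77.8100−258.7100)/(256.9524−163.5152)=-1.9361; B=V−Δ·S=460.2280
Node (3,3) S=305.8957: V=(p*·183.5700+(1−p*)·77.8100)/1.25=134.5173; Δ=(183.5700−77.8100)/(403.7824−256.9524)=0.7203; B=V−Δ·S=-85.8160
Node (2,0) S=93.8448: V=(p*·190.8237+(1−p*)·109.8417)/1.25=143.2110; Δ=(190.8237−109.8417)/(123.8751−78.8296)=1.7978; B=V−Δ·S=-25.5015
Node (2,1) S=147.4704: V=(p*·83.3530+(1−p*)·190.8237)/1.25=79.2206; Δ=(83.3530−190.8237)/(194.6609−123.8751)=-1.5183; B=V−Δ·S=303.1179
Node (2,2) S=231.7392: V=(p*·134.5173+(1−p*)·83.3530)/1.25=101.6447; Δ=(134.5173−83.3530)/(305.8957−194.6609)=0.4600; B=V−Δ·S=-4.9477
Node (1,0) S=111.7200: V=(p*·79.2206+(1−p*)·143.2110)/1.25=70.8421; Δ=(79.2206−143.2110)/(147.4704−93.8448)=-1.1933; B=V−Δ·S=204.1554
Node (1,1) S=175.5600: V=(p*·101.6447+(1−p*)·79.2206)/1.25=78.6996; Δ=(101.6447−79.2206)/(231.7392−147.4704)=0.2661; B=V−Δ·S=31.9828
Node (0,0) S=133.0000: V=(p*·78.6996+(1−p*)·70.8421)/1.25=62.0430; Δ=(78.6996−70.8421)/(175.5600−111.7200)=0.1231; B=V−Δ·S=45.6731
Root portfolio cost Δ·133+B reproduces V0=62.0430.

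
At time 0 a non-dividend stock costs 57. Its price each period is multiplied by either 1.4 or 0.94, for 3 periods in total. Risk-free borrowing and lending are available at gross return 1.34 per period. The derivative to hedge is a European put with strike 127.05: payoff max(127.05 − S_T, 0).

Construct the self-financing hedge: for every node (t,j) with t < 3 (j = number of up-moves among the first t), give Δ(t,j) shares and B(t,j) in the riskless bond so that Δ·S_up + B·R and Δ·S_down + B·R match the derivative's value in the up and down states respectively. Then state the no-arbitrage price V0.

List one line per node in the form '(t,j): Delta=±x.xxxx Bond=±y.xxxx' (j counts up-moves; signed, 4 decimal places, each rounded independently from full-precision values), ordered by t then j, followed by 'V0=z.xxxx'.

Since d<R<u, set p* = (R−d)/(u−d) = 0.8696; price each node as the discounted p*-expectation of its children.
Terminal payoffs: V(3,0)=79.7067, V(3,1)=56.5387, V(3,2)=22.0332, V(3,3)=0.0000
Node (2,0) S=50.3652: V=(p*·56.5387+(1−p*)·79.7067)/1.34=44.4482; Δ=(56.5387−79.7067)/(70.5113−47.3433)=-1.0000; B=V−Δ·S=94.8134
Node (2,1) S=75.0120: V=(p*·22.0332+(1−p*)·56.5387)/1.34=19.8014; Δ=(22.0332−56.5387)/(105.0168−70.5113)=-1.0000; B=V−Δ·S=94.8134
Node (2,2) S=111.7200: V=(p*·0.0000+(1−p*)·22.0332)/1.34=2.1447; Δ=(0.0000−22.0332)/(156.4080−105.0168)=-0.4287; B=V−Δ·S=50.0430
Node (1,0) S=53.5800: V=(p*·19.8014+(1−p*)·44.4482)/1.34=17.1763; Δ=(19.8014−44.4482)/(75.0120−50.3652)=-1.0000; B=V−Δ·S=70.7563
Node (1,1) S=79.8000: V=(p*·2.1447+(1−p*)·19.8014)/1.34=3.3192; Δ=(2.1447−19.8014)/(111.7200−75.0120)=-0.4810; B=V−Δ·S=41.7034
Node (0,0) S=57.0000: V=(p*·3.3192+(1−p*)·17.1763)/1.34=3.8259; Δ=(3.3192−17.1763)/(79.8000−53.5800)=-0.5285; B=V−Δ·S=33.9499
Check: Δ(0,0)·S0 + B(0,0) = 3.8259 = V0.

(0,0): Delta=-0.5285 Bond=33.9499
(1,0): Delta=-1.0000 Bond=70.7563
(1,1): Delta=-0.4810 Bond=41.7034
(2,0): Delta=-1.0000 Bond=94.8134
(2,1): Delta=-1.0000 Bond=94.8134
(2,2): Delta=-0.4287 Bond=50.0430
V0=3.8259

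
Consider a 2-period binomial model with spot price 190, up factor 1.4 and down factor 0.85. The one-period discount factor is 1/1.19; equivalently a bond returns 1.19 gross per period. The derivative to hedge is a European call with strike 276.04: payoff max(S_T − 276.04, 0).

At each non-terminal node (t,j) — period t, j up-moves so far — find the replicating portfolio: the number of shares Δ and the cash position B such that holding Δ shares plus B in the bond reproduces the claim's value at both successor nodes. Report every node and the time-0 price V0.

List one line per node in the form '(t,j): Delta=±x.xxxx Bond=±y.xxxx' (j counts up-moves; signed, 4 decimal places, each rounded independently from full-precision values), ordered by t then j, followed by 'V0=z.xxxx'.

No-arbitrage ⇒ martingale measure with p* = (R−d)/(u−d) = 0.6182.
Terminal payoffs: V(2,0)=0.0000, V(2,1)=0.0000, V(2,2)=96.3600
  t=1,j=0: stock 161.5000 → up 226.1000 (V=0.0000), down 137.2750 (V=0.0000). Price 0.0000; hedge Δ=0.0000, bond B=0.0000.
  t=1,j=1: stock 266.0000 → up 372.4000 (V=96.3600), down 226.1000 (V=0.0000). Price 50.0571; hedge Δ=0.6586, bond B=-125.1429.
  t=0,j=0: stock 190.0000 → up 266.0000 (V=50.0571), down 161.5000 (V=0.0000). Price 26.0037; hedge Δ=0.4790, bond B=-65.0093.
Root portfolio cost Δ·190+B reproduces V0=26.0037.

(0,0): Delta=0.4790 Bond=-65.0093
(1,0): Delta=0.0000 Bond=0.0000
(1,1): Delta=0.6586 Bond=-125.1429
V0=26.0037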